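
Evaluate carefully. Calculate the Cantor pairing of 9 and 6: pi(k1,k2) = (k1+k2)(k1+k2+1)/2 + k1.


k1 + k2 = 15
(k1+k2)(k1+k2+1)/2 = 15 * 16 / 2 = 120
pi = 120 + 9 = 129

129


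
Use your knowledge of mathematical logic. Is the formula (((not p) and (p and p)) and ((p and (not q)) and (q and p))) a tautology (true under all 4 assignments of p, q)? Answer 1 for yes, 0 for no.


Check all 4 assignments:
p=0, q=0: 0
p=0, q=1: 0
p=1, q=0: 0
p=1, q=1: 0
Satisfying count = 0/4.
Tautology iff count = 4: no.

0


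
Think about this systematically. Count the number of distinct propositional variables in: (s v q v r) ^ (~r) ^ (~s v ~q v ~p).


Identify each variable that appears in the formula.
Variables found: p, q, r, s
Count = 4

4


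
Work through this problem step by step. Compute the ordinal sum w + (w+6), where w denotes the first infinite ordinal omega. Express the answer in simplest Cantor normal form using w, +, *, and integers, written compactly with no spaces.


Compute w + (w+6).
Ordinal + is associative but NOT commutative; for finite n>0, n + w = w but w + n stays w+n.
w + (w+6) = (w+w) + 6 = w*2+6.
Result = w*2+6

w*2+6


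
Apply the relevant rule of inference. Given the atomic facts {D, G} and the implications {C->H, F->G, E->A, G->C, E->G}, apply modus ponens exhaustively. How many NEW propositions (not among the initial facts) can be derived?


Initial facts: {D, G}
Apply modus ponens to closure:
  G and G->C  =>  C
  C and C->H  =>  H
Final known: {C, D, G, H}
New propositions: {C, H}
Count = 2

2


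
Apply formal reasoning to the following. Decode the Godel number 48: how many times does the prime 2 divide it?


Factorize 48 by dividing by 2 repeatedly.
Division steps: 2 divides 48 exactly 4 time(s).
Exponent of 2 = 4

4


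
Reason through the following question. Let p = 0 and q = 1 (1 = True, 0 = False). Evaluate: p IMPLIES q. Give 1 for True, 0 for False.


p = 0, q = 1
Operation: p IMPLIES q
Evaluate: 0 IMPLIES 1 = 1

1


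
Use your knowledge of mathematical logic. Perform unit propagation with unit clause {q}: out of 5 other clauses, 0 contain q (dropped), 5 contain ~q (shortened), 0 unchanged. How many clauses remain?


Satisfied (removed): 0
Shortened (remain): 5
Unchanged (remain): 0
Remaining = 5 + 0 = 5

5


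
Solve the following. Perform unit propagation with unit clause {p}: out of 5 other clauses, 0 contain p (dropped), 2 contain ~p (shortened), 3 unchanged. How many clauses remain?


Satisfied (removed): 0
Shortened (remain): 2
Unchanged (remain): 3
Remaining = 2 + 3 = 5

5


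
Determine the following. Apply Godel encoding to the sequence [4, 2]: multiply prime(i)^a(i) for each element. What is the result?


Encode each element as an exponent of the corresponding prime:
  2^4 = 16
  3^2 = 9
Product = 16 * 9 = 144

144


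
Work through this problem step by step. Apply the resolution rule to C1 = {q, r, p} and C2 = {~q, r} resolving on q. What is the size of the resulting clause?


Remove q from C1 and ~q from C2.
C1 remainder: {r, p}
C2 remainder: {r}
Union (resolvent): {p, r}
Resolvent has 2 literal(s).

2


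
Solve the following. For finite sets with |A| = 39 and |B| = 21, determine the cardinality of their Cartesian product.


The Cartesian product A x B contains all ordered pairs (a, b).
|A x B| = |A| * |B| = 39 * 21 = 819

819


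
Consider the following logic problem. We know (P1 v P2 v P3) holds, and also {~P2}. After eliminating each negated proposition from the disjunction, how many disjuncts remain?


Original disjuncts (3): P1, P2, P3
Negated (eliminate): ~P2
Remaining disjuncts: P1, P3
Count = 3 - 1 = 2

2


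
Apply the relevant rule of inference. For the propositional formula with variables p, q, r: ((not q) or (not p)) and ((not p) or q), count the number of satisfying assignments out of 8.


Evaluate all 8 assignments for p, q, r:
p=0, q=0, r=0: 1
p=0, q=0, r=1: 1
p=0, q=1, r=0: 1
p=0, q=1, r=1: 1
p=1, q=0, r=0: 0
p=1, q=0, r=1: 0
p=1, q=1, r=0: 0
p=1, q=1, r=1: 0
Satisfying count = 4

4


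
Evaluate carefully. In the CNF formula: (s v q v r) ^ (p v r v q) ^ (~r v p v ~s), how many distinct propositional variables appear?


Identify each variable that appears in the formula.
Variables found: p, q, r, s
Count = 4

4


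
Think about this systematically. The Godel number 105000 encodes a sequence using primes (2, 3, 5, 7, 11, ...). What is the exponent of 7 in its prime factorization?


Factorize 105000 by dividing by 7 repeatedly.
Division steps: 7 divides 105000 exactly 1 time(s).
Exponent of 7 = 1

1


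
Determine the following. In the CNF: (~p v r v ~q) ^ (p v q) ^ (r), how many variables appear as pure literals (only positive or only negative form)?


Check each variable for pure literal status:
p: mixed (not pure)
q: mixed (not pure)
r: pure positive
Pure literal count = 1

1


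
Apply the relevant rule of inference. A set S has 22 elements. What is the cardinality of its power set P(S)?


The power set of a set with n elements has 2^n elements.
|P(S)| = 2^22 = 4194304

4194304


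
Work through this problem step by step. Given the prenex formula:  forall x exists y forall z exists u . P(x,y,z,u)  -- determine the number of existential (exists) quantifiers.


Quantifier prefix: forall x exists y forall z exists u
Mark each quantifier type:
  U E U E
Universal count = 2, Existential count = 2
Asked for existential (exists) quantifiers: 2

2


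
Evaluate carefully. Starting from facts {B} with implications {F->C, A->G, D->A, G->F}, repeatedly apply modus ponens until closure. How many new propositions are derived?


Initial facts: {B}
Apply modus ponens to closure:
  (no implication fires)
Final known: {B}
New propositions: {(none)}
Count = 0

0


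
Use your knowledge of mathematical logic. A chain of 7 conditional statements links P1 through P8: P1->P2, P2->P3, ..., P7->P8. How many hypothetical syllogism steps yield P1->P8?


With 7 implications in a chain connecting 8 propositions:
P1->P2, P2->P3, ..., P7->P8
Steps needed = (number of implications) - 1 = 7 - 1 = 6

6


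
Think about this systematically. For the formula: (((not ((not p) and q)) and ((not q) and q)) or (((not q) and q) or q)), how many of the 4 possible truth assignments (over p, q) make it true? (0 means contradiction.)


Check all 4 assignments:
p=0, q=0: 0
p=0, q=1: 1
p=1, q=0: 0
p=1, q=1: 1
Count of True = 2

2


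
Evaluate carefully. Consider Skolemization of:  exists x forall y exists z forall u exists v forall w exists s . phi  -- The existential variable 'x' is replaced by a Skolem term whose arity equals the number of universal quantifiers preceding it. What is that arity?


Quantifier prefix: exists x forall y exists z forall u exists v forall w exists s
'x' is existentially quantified at position 1.
No universal quantifiers precede it.
Skolem function arity = 0 (a Skolem constant)

0


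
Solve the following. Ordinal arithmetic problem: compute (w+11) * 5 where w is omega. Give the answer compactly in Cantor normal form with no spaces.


Compute (w+11) * 5.
Ordinal * is associative and left-distributive over +, but NOT commutative; for finite n>1, n*w = w but w*n stays w*n.
(w+11) * 5 = (w+11) repeated 5 times. Each intermediate +11 is absorbed by the following w; only the last survives: w*5+11.
Result = w*5+11

w*5+11


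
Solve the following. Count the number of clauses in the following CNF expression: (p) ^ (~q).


A CNF formula is a conjunction of clauses.
Clauses are separated by ^.
Counting the conjuncts: 2 clauses.

2


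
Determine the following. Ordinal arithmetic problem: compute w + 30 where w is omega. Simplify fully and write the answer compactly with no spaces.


Compute w + 30.
Ordinal + is associative but NOT commutative; for finite n>0, n + w = w but w + n stays w+n.
w + 30 is already in normal form (a successor ordinal beyond w).
Result = w+30

w+30


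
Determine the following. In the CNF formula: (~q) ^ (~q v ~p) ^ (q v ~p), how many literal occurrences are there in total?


Counting literals in each clause:
Clause 1: 1 literal(s)
Clause 2: 2 literal(s)
Clause 3: 2 literal(s)
Total = 5

5


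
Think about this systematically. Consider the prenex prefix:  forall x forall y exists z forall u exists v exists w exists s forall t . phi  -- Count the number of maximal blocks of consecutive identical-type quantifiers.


Quantifier-type sequence: A A E A E E E A  (A=forall, E=exists)
Group into maximal same-type runs:
  Ax2 | Ex1 | Ax1 | Ex3 | Ax1
Number of blocks = 5

5


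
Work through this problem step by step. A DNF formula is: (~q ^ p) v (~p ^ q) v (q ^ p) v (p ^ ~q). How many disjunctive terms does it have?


A DNF formula is a disjunction of terms (conjunctions).
Terms are separated by v.
Counting the disjuncts: 4 terms.

4


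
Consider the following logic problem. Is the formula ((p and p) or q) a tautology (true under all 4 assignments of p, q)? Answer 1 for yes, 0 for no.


Check all 4 assignments:
p=0, q=0: 0
p=0, q=1: 1
p=1, q=0: 1
p=1, q=1: 1
Satisfying count = 3/4.
Tautology iff count = 4: no.

0


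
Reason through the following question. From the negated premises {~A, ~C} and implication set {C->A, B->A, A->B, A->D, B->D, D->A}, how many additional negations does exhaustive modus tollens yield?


Initial negated facts: {~A, ~C}
Apply modus tollens to closure:
  ~A and B->A  =>  ~B
  ~A and D->A  =>  ~D
Final negated: {~A, ~B, ~C, ~D}
New negations: {~B, ~D}
Count = 2

2


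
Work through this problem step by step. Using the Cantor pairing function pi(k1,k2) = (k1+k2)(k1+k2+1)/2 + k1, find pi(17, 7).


k1 + k2 = 24
(k1+k2)(k1+k2+1)/2 = 24 * 25 / 2 = 300
pi = 300 + 17 = 317

317


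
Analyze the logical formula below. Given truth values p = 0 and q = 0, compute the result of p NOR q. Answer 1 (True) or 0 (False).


p = 0, q = 0
Operation: p NOR q
Evaluate: 0 NOR 0 = 1

1


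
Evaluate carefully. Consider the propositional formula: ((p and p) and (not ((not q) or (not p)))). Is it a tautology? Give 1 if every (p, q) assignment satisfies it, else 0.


Check all 4 assignments:
p=0, q=0: 0
p=0, q=1: 0
p=1, q=0: 0
p=1, q=1: 1
Satisfying count = 1/4.
Tautology iff count = 4: no.

0


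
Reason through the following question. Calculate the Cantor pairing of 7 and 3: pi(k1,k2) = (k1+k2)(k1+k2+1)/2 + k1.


k1 + k2 = 10
(k1+k2)(k1+k2+1)/2 = 10 * 11 / 2 = 55
pi = 55 + 7 = 62

62


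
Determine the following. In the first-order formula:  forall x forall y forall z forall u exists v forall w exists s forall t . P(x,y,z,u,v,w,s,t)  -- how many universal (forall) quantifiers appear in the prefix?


Quantifier prefix: forall x forall y forall z forall u exists v forall w exists s forall t
Mark each quantifier type:
  U U U U E U E U
Universal count = 6, Existential count = 2
Asked for universal (forall) quantifiers: 6

6


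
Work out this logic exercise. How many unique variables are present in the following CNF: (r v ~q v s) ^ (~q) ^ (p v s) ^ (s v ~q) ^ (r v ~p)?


Identify each variable that appears in the formula.
Variables found: p, q, r, s
Count = 4

4


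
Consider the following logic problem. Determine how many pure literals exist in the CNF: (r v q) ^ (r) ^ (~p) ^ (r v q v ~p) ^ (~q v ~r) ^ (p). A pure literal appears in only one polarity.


Check each variable for pure literal status:
p: mixed (not pure)
q: mixed (not pure)
r: mixed (not pure)
Pure literal count = 0

0


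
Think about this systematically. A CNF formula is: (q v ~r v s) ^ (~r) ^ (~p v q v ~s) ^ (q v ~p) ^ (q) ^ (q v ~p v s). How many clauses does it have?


A CNF formula is a conjunction of clauses.
Clauses are separated by ^.
Counting the conjuncts: 6 clauses.

6


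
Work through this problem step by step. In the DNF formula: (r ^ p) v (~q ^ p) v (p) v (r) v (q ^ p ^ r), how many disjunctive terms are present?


A DNF formula is a disjunction of terms (conjunctions).
Terms are separated by v.
Counting the disjuncts: 5 terms.

5


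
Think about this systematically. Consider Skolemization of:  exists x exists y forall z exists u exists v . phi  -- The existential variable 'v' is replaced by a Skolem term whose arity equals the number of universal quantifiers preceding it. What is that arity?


Quantifier prefix: exists x exists y forall z exists u exists v
'v' is existentially quantified at position 5.
Universal variables preceding it: z
Skolem function arity = 1

1


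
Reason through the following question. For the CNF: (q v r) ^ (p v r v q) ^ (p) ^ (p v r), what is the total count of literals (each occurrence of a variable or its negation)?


Counting literals in each clause:
Clause 1: 2 literal(s)
Clause 2: 3 literal(s)
Clause 3: 1 literal(s)
Clause 4: 2 literal(s)
Total = 8

8


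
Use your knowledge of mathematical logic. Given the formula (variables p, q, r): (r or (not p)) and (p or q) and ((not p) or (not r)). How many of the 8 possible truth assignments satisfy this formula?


Evaluate all 8 assignments for p, q, r:
p=0, q=0, r=0: 0
p=0, q=0, r=1: 0
p=0, q=1, r=0: 1
p=0, q=1, r=1: 1
p=1, q=0, r=0: 0
p=1, q=0, r=1: 0
p=1, q=1, r=0: 0
p=1, q=1, r=1: 0
Satisfying count = 2

2


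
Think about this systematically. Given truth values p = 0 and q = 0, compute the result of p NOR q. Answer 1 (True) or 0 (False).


p = 0, q = 0
Operation: p NOR q
Evaluate: 0 NOR 0 = 1

1


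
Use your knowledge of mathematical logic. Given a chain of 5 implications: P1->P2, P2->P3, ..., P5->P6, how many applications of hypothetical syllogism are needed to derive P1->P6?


With 5 implications in a chain connecting 6 propositions:
P1->P2, P2->P3, ..., P5->P6
Steps needed = (number of implications) - 1 = 5 - 1 = 4

4


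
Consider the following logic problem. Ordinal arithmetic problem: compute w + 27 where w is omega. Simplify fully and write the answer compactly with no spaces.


Compute w + 27.
Ordinal + is associative but NOT commutative; for finite n>0, n + w = w but w + n stays w+n.
w + 27 is already in normal form (a successor ordinal beyond w).
Result = w+27

w+27


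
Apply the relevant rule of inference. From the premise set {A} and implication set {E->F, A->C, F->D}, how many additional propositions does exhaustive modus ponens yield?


Initial facts: {A}
Apply modus ponens to closure:
  A and A->C  =>  C
Final known: {A, C}
New propositions: {C}
Count = 1

1


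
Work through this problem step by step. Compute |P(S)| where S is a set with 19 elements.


The power set of a set with n elements has 2^n elements.
|P(S)| = 2^19 = 524288

524288


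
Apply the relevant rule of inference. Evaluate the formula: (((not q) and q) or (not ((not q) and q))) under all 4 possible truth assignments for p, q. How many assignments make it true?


Check all 4 assignments:
p=0, q=0: 1
p=0, q=1: 1
p=1, q=0: 1
p=1, q=1: 1
Count of True = 4

4


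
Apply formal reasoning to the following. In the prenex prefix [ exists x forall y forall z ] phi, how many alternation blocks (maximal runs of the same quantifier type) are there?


Quantifier-type sequence: E A A  (A=forall, E=exists)
Group into maximal same-type runs:
  Ex1 | Ax2
Number of blocks = 2

2


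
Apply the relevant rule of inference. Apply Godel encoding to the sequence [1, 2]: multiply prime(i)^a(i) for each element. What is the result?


Encode each element as an exponent of the corresponding prime:
  2^1 = 2
  3^2 = 9
Product = 2 * 9 = 18

18


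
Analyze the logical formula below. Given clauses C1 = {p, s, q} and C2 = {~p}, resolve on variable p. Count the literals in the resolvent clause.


Remove p from C1 and ~p from C2.
C1 remainder: {s, q}
C2 remainder: {}
Union (resolvent): {q, s}
Resolvent has 2 literal(s).

2


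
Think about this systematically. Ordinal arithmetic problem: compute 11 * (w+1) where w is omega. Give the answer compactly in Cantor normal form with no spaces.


Compute 11 * (w+1).
Ordinal * is associative and left-distributive over +, but NOT commutative; for finite n>1, n*w = w but w*n stays w*n.
By left-distributivity: 11 * (w+1) = 11*w + 11*1 = w + 11 = w+11.
Result = w+11

w+11


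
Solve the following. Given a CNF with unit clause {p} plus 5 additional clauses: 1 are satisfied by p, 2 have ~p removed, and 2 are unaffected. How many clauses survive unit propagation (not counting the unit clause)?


Satisfied (removed): 1
Shortened (remain): 2
Unchanged (remain): 2
Remaining = 2 + 2 = 4

4


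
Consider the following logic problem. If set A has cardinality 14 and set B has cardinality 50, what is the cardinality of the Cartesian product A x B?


The Cartesian product A x B contains all ordered pairs (a, b).
|A x B| = |A| * |B| = 14 * 50 = 700

700


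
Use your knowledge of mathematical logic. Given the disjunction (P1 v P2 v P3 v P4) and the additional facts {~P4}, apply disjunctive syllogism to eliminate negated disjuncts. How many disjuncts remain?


Original disjuncts (4): P1, P2, P3, P4
Negated (eliminate): ~P4
Remaining disjuncts: P1, P2, P3
Count = 4 - 1 = 3

3


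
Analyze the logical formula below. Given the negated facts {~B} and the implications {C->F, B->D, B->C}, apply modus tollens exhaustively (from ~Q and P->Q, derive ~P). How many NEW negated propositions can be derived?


Initial negated facts: {~B}
Apply modus tollens to closure:
  (no implication fires)
Final negated: {~B}
New negations: {(none)}
Count = 0

0


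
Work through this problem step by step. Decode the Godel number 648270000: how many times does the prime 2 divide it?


Factorize 648270000 by dividing by 2 repeatedly.
Division steps: 2 divides 648270000 exactly 4 time(s).
Exponent of 2 = 4

4


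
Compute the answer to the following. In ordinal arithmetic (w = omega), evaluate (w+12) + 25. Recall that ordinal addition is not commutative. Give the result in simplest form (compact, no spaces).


Compute (w+12) + 25.
Ordinal + is associative but NOT commutative; for finite n>0, n + w = w but w + n stays w+n.
By associativity: (w+12) + 25 = w + (12+25) = w+37.
Result = w+37

w+37


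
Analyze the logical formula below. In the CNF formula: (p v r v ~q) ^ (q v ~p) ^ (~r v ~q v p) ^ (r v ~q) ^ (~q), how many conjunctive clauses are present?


A CNF formula is a conjunction of clauses.
Clauses are separated by ^.
Counting the conjuncts: 5 clauses.

5


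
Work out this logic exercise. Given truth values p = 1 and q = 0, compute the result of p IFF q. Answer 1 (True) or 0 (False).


p = 1, q = 0
Operation: p IFF q
Evaluate: 1 IFF 0 = 0

0


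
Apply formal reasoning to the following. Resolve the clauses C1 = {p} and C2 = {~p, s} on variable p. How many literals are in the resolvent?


Remove p from C1 and ~p from C2.
C1 remainder: {}
C2 remainder: {s}
Union (resolvent): {s}
Resolvent has 1 literal(s).

1


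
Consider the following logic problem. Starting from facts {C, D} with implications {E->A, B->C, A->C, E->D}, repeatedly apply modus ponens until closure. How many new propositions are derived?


Initial facts: {C, D}
Apply modus ponens to closure:
  (no implication fires)
Final known: {C, D}
New propositions: {(none)}
Count = 0

0


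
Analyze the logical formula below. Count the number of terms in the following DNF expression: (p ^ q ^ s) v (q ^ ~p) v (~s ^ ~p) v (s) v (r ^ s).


A DNF formula is a disjunction of terms (conjunctions).
Terms are separated by v.
Counting the disjuncts: 5 terms.

5


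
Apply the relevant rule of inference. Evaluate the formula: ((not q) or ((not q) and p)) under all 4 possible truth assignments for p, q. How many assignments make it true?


Check all 4 assignments:
p=0, q=0: 1
p=0, q=1: 0
p=1, q=0: 1
p=1, q=1: 0
Count of True = 2

2


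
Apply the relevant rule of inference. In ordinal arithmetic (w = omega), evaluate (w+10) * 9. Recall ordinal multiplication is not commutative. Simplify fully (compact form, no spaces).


Compute (w+10) * 9.
Ordinal * is associative and left-distributive over +, but NOT commutative; for finite n>1, n*w = w but w*n stays w*n.
(w+10) * 9 = (w+10) repeated 9 times. Each intermediate +10 is absorbed by the following w; only the last survives: w*9+10.
Result = w*9+10

w*9+10


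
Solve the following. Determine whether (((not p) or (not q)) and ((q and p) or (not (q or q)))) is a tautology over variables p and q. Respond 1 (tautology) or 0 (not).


Check all 4 assignments:
p=0, q=0: 1
p=0, q=1: 0
p=1, q=0: 1
p=1, q=1: 0
Satisfying count = 2/4.
Tautology iff count = 4: no.

0


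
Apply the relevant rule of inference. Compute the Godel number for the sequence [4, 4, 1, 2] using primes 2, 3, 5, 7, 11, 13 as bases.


Encode each element as an exponent of the corresponding prime:
  2^4 = 16
  3^4 = 81
  5^1 = 5
  7^2 = 49
Product = 16 * 81 * 5 * 49 = 317520

317520


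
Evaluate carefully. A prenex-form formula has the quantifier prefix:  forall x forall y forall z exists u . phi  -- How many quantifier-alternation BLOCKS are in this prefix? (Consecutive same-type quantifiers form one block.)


Quantifier-type sequence: A A A E  (A=forall, E=exists)
Group into maximal same-type runs:
  Ax3 | Ex1
Number of blocks = 2

2


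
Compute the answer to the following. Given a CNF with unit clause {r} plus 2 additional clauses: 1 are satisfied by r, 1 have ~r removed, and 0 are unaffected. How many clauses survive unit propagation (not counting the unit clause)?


Satisfied (removed): 1
Shortened (remain): 1
Unchanged (remain): 0
Remaining = 1 + 0 = 1

1


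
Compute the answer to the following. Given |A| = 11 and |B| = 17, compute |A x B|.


The Cartesian product A x B contains all ordered pairs (a, b).
|A x B| = |A| * |B| = 11 * 17 = 187

187


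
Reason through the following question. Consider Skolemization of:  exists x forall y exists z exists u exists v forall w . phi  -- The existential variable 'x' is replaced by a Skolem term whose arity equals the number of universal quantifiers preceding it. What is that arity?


Quantifier prefix: exists x forall y exists z exists u exists v forall w
'x' is existentially quantified at position 1.
No universal quantifiers precede it.
Skolem function arity = 0 (a Skolem constant)

0


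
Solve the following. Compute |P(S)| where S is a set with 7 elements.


The power set of a set with n elements has 2^n elements.
|P(S)| = 2^7 = 128

128


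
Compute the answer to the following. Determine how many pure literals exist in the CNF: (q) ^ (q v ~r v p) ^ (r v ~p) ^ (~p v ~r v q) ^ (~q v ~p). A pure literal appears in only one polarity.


Check each variable for pure literal status:
p: mixed (not pure)
q: mixed (not pure)
r: mixed (not pure)
Pure literal count = 0

0


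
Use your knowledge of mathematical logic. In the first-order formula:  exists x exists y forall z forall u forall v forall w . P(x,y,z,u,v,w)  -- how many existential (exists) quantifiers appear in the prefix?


Quantifier prefix: exists x exists y forall z forall u forall v forall w
Mark each quantifier type:
  E E U U U U
Universal count = 4, Existential count = 2
Asked for existential (exists) quantifiers: 2

2


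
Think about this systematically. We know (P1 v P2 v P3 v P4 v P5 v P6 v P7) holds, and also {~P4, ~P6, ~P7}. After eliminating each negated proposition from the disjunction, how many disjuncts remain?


Original disjuncts (7): P1, P2, P3, P4, P5, P6, P7
Negated (eliminate): ~P4, ~P6, ~P7
Remaining disjuncts: P1, P2, P3, P5
Count = 7 - 3 = 4

4


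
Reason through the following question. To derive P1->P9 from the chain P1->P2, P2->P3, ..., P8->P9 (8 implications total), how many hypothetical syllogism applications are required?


With 8 implications in a chain connecting 9 propositions:
P1->P2, P2->P3, ..., P8->P9
Steps needed = (number of implications) - 1 = 8 - 1 = 7

7


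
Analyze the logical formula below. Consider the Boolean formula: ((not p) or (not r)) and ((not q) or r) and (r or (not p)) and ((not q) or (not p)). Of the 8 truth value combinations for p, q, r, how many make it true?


Evaluate all 8 assignments for p, q, r:
p=0, q=0, r=0: 1
p=0, q=0, r=1: 1
p=0, q=1, r=0: 0
p=0, q=1, r=1: 1
p=1, q=0, r=0: 0
p=1, q=0, r=1: 0
p=1, q=1, r=0: 0
p=1, q=1, r=1: 0
Satisfying count = 3

3


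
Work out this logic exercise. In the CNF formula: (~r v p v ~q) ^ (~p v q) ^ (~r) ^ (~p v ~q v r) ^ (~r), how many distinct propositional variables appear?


Identify each variable that appears in the formula.
Variables found: p, q, r
Count = 3

3


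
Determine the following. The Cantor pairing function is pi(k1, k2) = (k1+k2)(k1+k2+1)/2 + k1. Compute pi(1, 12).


k1 + k2 = 13
(k1+k2)(k1+k2+1)/2 = 13 * 14 / 2 = 91
pi = 91 + 1 = 92

92


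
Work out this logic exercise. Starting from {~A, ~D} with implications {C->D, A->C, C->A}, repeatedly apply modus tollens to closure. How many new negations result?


Initial negated facts: {~A, ~D}
Apply modus tollens to closure:
  ~D and C->D  =>  ~C
Final negated: {~A, ~C, ~D}
New negations: {~C}
Count = 1

1


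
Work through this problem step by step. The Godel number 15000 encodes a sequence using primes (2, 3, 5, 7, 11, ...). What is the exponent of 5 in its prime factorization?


Factorize 15000 by dividing by 5 repeatedly.
Division steps: 5 divides 15000 exactly 4 time(s).
Exponent of 5 = 4

4


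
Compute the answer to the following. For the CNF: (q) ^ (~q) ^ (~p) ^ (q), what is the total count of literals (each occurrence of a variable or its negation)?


Counting literals in each clause:
Clause 1: 1 literal(s)
Clause 2: 1 literal(s)
Clause 3: 1 literal(s)
Clause 4: 1 literal(s)
Total = 4

4


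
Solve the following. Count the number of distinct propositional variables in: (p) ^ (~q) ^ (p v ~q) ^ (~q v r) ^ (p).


Identify each variable that appears in the formula.
Variables found: p, q, r
Count = 3

3


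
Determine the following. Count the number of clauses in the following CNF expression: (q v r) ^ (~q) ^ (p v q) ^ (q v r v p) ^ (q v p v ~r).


A CNF formula is a conjunction of clauses.
Clauses are separated by ^.
Counting the conjuncts: 5 clauses.

5


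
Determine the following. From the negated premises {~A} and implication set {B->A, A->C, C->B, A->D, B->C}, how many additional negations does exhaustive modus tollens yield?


Initial negated facts: {~A}
Apply modus tollens to closure:
  ~A and B->A  =>  ~B
  ~B and C->B  =>  ~C
Final negated: {~A, ~B, ~C}
New negations: {~B, ~C}
Count = 2

2


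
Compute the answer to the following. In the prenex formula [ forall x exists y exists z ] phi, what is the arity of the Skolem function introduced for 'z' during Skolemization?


Quantifier prefix: forall x exists y exists z
'z' is existentially quantified at position 3.
Universal variables preceding it: x
Skolem function arity = 1

1


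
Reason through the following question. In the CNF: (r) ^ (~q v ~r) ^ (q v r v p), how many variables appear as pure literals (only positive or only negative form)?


Check each variable for pure literal status:
p: pure positive
q: mixed (not pure)
r: mixed (not pure)
Pure literal count = 1

1


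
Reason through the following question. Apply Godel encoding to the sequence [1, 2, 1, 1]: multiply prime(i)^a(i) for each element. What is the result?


Encode each element as an exponent of the corresponding prime:
  2^1 = 2
  3^2 = 9
  5^1 = 5
  7^1 = 7
Product = 2 * 9 * 5 * 7 = 630

630


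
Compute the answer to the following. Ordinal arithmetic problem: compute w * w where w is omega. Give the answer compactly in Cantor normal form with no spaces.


Compute w * w.
Ordinal * is associative and left-distributive over +, but NOT commutative; for finite n>1, n*w = w but w*n stays w*n.
w * w = w^2 by definition.
Result = w^2

w^2


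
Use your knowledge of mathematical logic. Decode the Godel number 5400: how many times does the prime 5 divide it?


Factorize 5400 by dividing by 5 repeatedly.
Division steps: 5 divides 5400 exactly 2 time(s).
Exponent of 5 = 2

2


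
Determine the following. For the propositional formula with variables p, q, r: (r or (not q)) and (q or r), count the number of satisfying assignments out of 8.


Evaluate all 8 assignments for p, q, r:
p=0, q=0, r=0: 0
p=0, q=0, r=1: 1
p=0, q=1, r=0: 0
p=0, q=1, r=1: 1
p=1, q=0, r=0: 0
p=1, q=0, r=1: 1
p=1, q=1, r=0: 0
p=1, q=1, r=1: 1
Satisfying count = 4

4


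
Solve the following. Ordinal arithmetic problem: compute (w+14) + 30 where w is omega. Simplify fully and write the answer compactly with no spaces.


Compute (w+14) + 30.
Ordinal + is associative but NOT commutative; for finite n>0, n + w = w but w + n stays w+n.
By associativity: (w+14) + 30 = w + (14+30) = w+44.
Result = w+44

w+44


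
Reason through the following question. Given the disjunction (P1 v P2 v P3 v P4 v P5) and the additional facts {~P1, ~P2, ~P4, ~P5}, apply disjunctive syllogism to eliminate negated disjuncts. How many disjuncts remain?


Original disjuncts (5): P1, P2, P3, P4, P5
Negated (eliminate): ~P1, ~P2, ~P4, ~P5
Remaining disjuncts: P3
Count = 5 - 4 = 1

1


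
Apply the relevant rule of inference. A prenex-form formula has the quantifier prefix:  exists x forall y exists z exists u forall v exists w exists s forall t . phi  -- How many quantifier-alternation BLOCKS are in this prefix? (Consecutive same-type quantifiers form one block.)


Quantifier-type sequence: E A E E A E E A  (A=forall, E=exists)
Group into maximal same-type runs:
  Ex1 | Ax1 | Ex2 | Ax1 | Ex2 | Ax1
Number of blocks = 6

6


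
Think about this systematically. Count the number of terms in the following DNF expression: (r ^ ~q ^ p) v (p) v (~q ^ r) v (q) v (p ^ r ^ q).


A DNF formula is a disjunction of terms (conjunctions).
Terms are separated by v.
Counting the disjuncts: 5 terms.

5


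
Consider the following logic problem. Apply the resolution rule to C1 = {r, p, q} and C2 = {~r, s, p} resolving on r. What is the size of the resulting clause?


Remove r from C1 and ~r from C2.
C1 remainder: {p, q}
C2 remainder: {s, p}
Union (resolvent): {p, q, s}
Resolvent has 3 literal(s).

3


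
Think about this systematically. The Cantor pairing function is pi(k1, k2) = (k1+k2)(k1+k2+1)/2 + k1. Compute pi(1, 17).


k1 + k2 = 18
(k1+k2)(k1+k2+1)/2 = 18 * 19 / 2 = 171
pi = 171 + 1 = 172

172


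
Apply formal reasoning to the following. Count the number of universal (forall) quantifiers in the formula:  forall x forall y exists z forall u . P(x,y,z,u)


Quantifier prefix: forall x forall y exists z forall u
Mark each quantifier type:
  U U E U
Universal count = 3, Existential count = 1
Asked for universal (forall) quantifiers: 3

3


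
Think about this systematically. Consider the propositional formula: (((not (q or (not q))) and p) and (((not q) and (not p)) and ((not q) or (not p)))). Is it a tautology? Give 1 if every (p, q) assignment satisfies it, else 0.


Check all 4 assignments:
p=0, q=0: 0
p=0, q=1: 0
p=1, q=0: 0
p=1, q=1: 0
Satisfying count = 0/4.
Tautology iff count = 4: no.

0


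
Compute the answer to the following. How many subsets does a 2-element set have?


The power set of a set with n elements has 2^n elements.
|P(S)| = 2^2 = 4

4


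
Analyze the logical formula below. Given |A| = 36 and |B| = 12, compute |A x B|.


The Cartesian product A x B contains all ordered pairs (a, b).
|A x B| = |A| * |B| = 36 * 12 = 432

432


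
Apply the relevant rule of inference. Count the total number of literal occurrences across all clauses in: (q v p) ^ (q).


Counting literals in each clause:
Clause 1: 2 literal(s)
Clause 2: 1 literal(s)
Total = 3

3


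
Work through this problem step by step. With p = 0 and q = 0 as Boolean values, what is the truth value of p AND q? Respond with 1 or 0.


p = 0, q = 0
Operation: p AND q
Evaluate: 0 AND 0 = 0

0


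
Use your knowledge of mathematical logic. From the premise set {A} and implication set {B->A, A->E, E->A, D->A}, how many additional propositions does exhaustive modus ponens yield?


Initial facts: {A}
Apply modus ponens to closure:
  A and A->E  =>  E
Final known: {A, E}
New propositions: {E}
Count = 1

1


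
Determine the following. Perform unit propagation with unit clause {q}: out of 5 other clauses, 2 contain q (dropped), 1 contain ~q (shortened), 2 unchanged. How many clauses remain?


Satisfied (removed): 2
Shortened (remain): 1
Unchanged (remain): 2
Remaining = 1 + 2 = 3

3


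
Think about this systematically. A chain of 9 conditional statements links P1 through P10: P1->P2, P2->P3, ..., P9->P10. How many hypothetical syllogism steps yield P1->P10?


With 9 implications in a chain connecting 10 propositions:
P1->P2, P2->P3, ..., P9->P10
Steps needed = (number of implications) - 1 = 9 - 1 = 8

8


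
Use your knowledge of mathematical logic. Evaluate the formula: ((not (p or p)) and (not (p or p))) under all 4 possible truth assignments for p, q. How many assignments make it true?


Check all 4 assignments:
p=0, q=0: 1
p=0, q=1: 1
p=1, q=0: 0
p=1, q=1: 0
Count of True = 2

2


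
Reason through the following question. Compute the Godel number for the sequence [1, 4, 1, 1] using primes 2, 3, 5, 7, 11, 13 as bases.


Encode each element as an exponent of the corresponding prime:
  2^1 = 2
  3^4 = 81
  5^1 = 5
  7^1 = 7
Product = 2 * 81 * 5 * 7 = 5670

5670


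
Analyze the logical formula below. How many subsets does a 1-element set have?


The power set of a set with n elements has 2^n elements.
|P(S)| = 2^1 = 2

2


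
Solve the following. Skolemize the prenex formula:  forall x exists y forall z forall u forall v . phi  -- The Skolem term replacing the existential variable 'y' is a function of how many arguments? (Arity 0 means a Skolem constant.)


Quantifier prefix: forall x exists y forall z forall u forall v
'y' is existentially quantified at position 2.
Universal variables preceding it: x
Skolem function arity = 1

1


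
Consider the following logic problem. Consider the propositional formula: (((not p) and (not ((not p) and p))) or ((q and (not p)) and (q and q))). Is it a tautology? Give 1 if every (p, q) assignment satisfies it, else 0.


Check all 4 assignments:
p=0, q=0: 1
p=0, q=1: 1
p=1, q=0: 0
p=1, q=1: 0
Satisfying count = 2/4.
Tautology iff count = 4: no.

0


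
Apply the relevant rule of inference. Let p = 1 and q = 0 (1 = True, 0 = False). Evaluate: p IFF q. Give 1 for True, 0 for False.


p = 1, q = 0
Operation: p IFF q
Evaluate: 1 IFF 0 = 0

0


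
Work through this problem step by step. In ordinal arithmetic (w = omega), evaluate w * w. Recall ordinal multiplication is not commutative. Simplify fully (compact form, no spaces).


Compute w * w.
Ordinal * is associative and left-distributive over +, but NOT commutative; for finite n>1, n*w = w but w*n stays w*n.
w * w = w^2 by definition.
Result = w^2

w^2


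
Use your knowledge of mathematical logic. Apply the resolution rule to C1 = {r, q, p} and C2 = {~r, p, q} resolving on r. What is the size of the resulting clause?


Remove r from C1 and ~r from C2.
C1 remainder: {q, p}
C2 remainder: {p, q}
Union (resolvent): {p, q}
Resolvent has 2 literal(s).

2


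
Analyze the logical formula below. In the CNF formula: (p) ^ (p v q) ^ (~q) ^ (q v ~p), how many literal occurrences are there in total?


Counting literals in each clause:
Clause 1: 1 literal(s)
Clause 2: 2 literal(s)
Clause 3: 1 literal(s)
Clause 4: 2 literal(s)
Total = 6

6


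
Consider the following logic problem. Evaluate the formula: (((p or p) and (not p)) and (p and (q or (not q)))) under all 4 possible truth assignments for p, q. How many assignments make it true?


Check all 4 assignments:
p=0, q=0: 0
p=0, q=1: 0
p=1, q=0: 0
p=1, q=1: 0
Count of True = 0

0


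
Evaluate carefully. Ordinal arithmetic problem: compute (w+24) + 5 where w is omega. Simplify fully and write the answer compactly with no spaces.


Compute (w+24) + 5.
Ordinal + is associative but NOT commutative; for finite n>0, n + w = w but w + n stays w+n.
By associativity: (w+24) + 5 = w + (24+5) = w+29.
Result = w+29

w+29


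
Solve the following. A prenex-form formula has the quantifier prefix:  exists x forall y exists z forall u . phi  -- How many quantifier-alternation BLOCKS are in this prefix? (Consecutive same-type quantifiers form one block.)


Quantifier-type sequence: E A E A  (A=forall, E=exists)
Group into maximal same-type runs:
  Ex1 | Ax1 | Ex1 | Ax1
Number of blocks = 4

4


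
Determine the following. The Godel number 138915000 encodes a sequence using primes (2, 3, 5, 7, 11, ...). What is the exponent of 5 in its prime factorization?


Factorize 138915000 by dividing by 5 repeatedly.
Division steps: 5 divides 138915000 exactly 4 time(s).
Exponent of 5 = 4

4


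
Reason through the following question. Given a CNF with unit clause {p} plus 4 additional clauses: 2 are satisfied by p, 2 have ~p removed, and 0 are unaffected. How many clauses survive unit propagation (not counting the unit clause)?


Satisfied (removed): 2
Shortened (remain): 2
Unchanged (remain): 0
Remaining = 2 + 0 = 2

2


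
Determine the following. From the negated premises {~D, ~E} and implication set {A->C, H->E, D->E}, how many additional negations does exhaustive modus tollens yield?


Initial negated facts: {~D, ~E}
Apply modus tollens to closure:
  ~E and H->E  =>  ~H
Final negated: {~D, ~E, ~H}
New negations: {~H}
Count = 1

1


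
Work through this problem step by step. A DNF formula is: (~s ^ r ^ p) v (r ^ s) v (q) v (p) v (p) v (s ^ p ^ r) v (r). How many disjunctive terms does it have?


A DNF formula is a disjunction of terms (conjunctions).
Terms are separated by v.
Counting the disjuncts: 7 terms.

7


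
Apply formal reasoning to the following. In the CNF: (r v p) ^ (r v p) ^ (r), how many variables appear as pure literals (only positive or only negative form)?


Check each variable for pure literal status:
p: pure positive
q: absent (not pure)
r: pure positive
Pure literal count = 2

2


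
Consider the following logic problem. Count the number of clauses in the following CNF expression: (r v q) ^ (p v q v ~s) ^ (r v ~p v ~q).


A CNF formula is a conjunction of clauses.
Clauses are separated by ^.
Counting the conjuncts: 3 clauses.

3


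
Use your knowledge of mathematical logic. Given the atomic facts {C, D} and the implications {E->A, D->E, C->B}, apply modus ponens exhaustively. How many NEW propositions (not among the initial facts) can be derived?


Initial facts: {C, D}
Apply modus ponens to closure:
  D and D->E  =>  E
  C and C->B  =>  B
  E and E->A  =>  A
Final known: {A, B, C, D, E}
New propositions: {A, B, E}
Count = 3

3


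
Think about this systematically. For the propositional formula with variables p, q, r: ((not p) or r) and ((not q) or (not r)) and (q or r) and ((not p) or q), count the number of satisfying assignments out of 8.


Evaluate all 8 assignments for p, q, r:
p=0, q=0, r=0: 0
p=0, q=0, r=1: 1
p=0, q=1, r=0: 1
p=0, q=1, r=1: 0
p=1, q=0, r=0: 0
p=1, q=0, r=1: 0
p=1, q=1, r=0: 0
p=1, q=1, r=1: 0
Satisfying count = 2

2


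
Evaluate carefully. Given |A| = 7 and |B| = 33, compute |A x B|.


The Cartesian product A x B contains all ordered pairs (a, b).
|A x B| = |A| * |B| = 7 * 33 = 231

231


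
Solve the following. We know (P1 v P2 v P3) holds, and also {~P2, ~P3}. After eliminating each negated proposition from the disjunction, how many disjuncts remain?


Original disjuncts (3): P1, P2, P3
Negated (eliminate): ~P2, ~P3
Remaining disjuncts: P1
Count = 3 - 2 = 1

1


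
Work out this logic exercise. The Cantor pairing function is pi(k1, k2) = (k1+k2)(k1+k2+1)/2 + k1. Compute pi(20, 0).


k1 + k2 = 20
(k1+k2)(k1+k2+1)/2 = 20 * 21 / 2 = 210
pi = 210 + 20 = 230

230
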